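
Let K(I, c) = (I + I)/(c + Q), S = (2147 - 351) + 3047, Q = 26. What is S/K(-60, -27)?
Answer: 4843/120 ≈ 40.358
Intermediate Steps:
S = 4843 (S = 1796 + 3047 = 4843)
K(I, c) = 2*I/(26 + c) (K(I, c) = (I + I)/(c + 26) = (2*I)/(26 + c) = 2*I/(26 + c))
S/K(-60, -27) = 4843/((2*(-60)/(26 - 27))) = 4843/((2*(-60)/(-1))) = 4843/((2*(-60)*(-1))) = 4843/120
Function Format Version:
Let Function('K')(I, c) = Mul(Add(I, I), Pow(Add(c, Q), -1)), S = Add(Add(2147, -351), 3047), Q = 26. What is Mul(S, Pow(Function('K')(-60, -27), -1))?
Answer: Rational(4843, 120) ≈ 40.358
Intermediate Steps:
S = 4843 (S = Add(1796, 3047) = 4843)
Function('K')(I, c) = Mul(2, I, Pow(Add(26, c), -1)) (Function('K')(I, c) = Mul(Add(I, I), Pow(Add(c, 26), -1)) = Mul(Mul(2, I), Pow(Add(26, c), -1)) = Mul(2, I, Pow(Add(26, c), -1)))
Mul(S, Pow(Function('K')(-60, -27), -1)) = Mul(4843, Pow(Mul(2, -60, Pow(Add(26, -27), -1)), -1)) = Mul(4843, Pow(Mul(2, -60, Pow(-1, -1)), -1)) = Mul(4843, Pow(Mul(2, -60, -1), -1)) = Mul(4843, Pow(120, -1)) = Mul(4843, Rational(1, 120)) = Rational(4843, 120)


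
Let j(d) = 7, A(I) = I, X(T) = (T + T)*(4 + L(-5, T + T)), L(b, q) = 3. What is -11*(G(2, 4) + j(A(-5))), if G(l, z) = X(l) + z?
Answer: -429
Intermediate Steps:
X(T) = 14*T (X(T) = (T + T)*(4 + 3) = (2*T)*7 = 14*T)
G(l, z) = z + 14*l (G(l, z) = 14*l + z = z + 14*l)
-11*(G(2, 4) + j(A(-5))) = -11*((4 + 14*2) + 7) = -11*((4 + 28) + 7) = -11*(32 + 7) = -11*39 = -429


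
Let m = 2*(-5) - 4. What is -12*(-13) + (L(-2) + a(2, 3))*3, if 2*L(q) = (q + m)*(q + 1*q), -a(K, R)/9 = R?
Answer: 171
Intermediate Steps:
a(K, R) = -9*R
m = -14 (m = -10 - 4 = -14)
L(q) = q*(-14 + q) (L(q) = ((q - 14)*(q + 1*q))/2 = ((-14 + q)*(q + q))/2 = ((-14 + q)*(2*q))/2 = (2*q*(-14 + q))/2 = q*(-14 + q))
-12*(-13) + (L(-2) + a(2, 3))*3 = -12*(-13) + (-2*(-14 - 2) - 9*3)*3 = 156 + (-2*(-16) - 27)*3 = 156 + (32 - 27)*3 = 156 + 5*3 = 156 + 15 = 171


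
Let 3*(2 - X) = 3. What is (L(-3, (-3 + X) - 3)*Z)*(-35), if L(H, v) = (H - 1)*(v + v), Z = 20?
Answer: -28000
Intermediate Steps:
X = 1 (X = 2 - ⅓*3 = 2 - 1 = 1)
L(H, v) = 2*v*(-1 + H) (L(H, v) = (-1 + H)*(2*v) = 2*v*(-1 + H))
(L(-3, (-3 + X) - 3)*Z)*(-35) = ((2*((-3 + 1) - 3)*(-1 - 3))*20)*(-35) = ((2*(-2 - 3)*(-4))*20)*(-35) = ((2*(-5)*(-4))*20)*(-35) = (40*20)*(-35) = 800*(-35) = -28000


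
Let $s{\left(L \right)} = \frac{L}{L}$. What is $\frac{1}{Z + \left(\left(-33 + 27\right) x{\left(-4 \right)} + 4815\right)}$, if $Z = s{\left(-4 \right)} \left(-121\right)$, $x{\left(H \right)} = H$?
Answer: $\frac{1}{4718} \approx 0.00021195$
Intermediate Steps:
$s{\left(L \right)} = 1$
$Z = -121$ ($Z = 1 \left(-121\right) = -121$)
$\frac{1}{Z + \left(\left(-33 + 27\right) x{\left(-4 \right)} + 4815\right)} = \frac{1}{-121 + \left(\left(-33 + 27\right) \left(-4\right) + 4815\right)} = \frac{1}{-121 + \left(\left(-6\right) \left(-4\right) + 4815\right)} = \frac{1}{-121 + \left(24 + 4815\right)} = \frac{1}{-121 + 4839} = \frac{1}{4718}$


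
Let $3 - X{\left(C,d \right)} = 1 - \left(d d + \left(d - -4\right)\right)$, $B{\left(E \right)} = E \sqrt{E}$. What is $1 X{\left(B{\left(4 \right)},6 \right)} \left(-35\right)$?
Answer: $-1680$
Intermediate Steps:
$B{\left(E \right)} = E^{\frac{3}{2}}$
$X{\left(C,d \right)} = 6 + d + d^{2}$ ($X{\left(C,d \right)} = 3 - \left(1 - \left(d d + \left(d - -4\right)\right)\right) = 3 - \left(1 - \left(d^{2} + \left(d + 4\right)\right)\right) = 3 - \left(1 - \left(d^{2} + \left(4 + d\right)\right)\right) = 3 - \left(1 - \left(4 + d + d^{2}\right)\right) = 3 - \left(-3 - d - d^{2}\right) = 3 + \left(3 + d + d^{2}\right) = 6 + d + d^{2}$)
$1 X{\left(B{\left(4 \right)},6 \right)} \left(-35\right) = 1 \left(6 + 6 + 6^{2}\right) \left(-35\right) = 1 \left(6 + 6 + 36\right) \left(-35\right) = 1 \cdot 48 \left(-35\right) = 48 \left(-35\right) = -1680$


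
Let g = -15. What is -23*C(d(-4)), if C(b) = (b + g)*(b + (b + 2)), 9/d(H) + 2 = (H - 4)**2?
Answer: 1503993/1922 ≈ 782.51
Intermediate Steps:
d(H) = 9/(-2 + (-4 + H)**2) (d(H) = 9/(-2 + (H - 4)**2) = 9/(-2 + (-4 + H)**2))
C(b) = (-15 + b)*(2 + 2*b) (C(b) = (b - 15)*(b + (b + 2)) = (-15 + b)*(b + (2 + b)) = (-15 + b)*(2 + 2*b))
-23*C(d(-4)) = -23*(-30 - 252/(-2 + (-4 - 4)**2) + 2*(9/(-2 + (-4 - 4)**2))**2) = -23*(-30 - 252/(-2 + (-8)**2) + 2*(9/(-2 + (-8)**2))**2) = -23*(-30 - 252/(-2 + 64) + 2*(9/(-2 + 64))**2) = -23*(-30 - 252/62 + 2*(9/62)**2) = -23*(-30 - 252/62 + 2*(9*(1/62))**2) = -23*(-30 - 28*9/62 + 2*(9/62)**2) = -23*(-30 - 126/31 + 2*(81/3844)) = -23*(-30 - 126/31 + 81/1922) = -23*(-65391/1922) = 1503993/1922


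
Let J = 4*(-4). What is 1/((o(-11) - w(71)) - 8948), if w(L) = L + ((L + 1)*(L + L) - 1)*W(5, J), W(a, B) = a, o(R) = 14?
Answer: -1/60120 ≈ -1.6633e-5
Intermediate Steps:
J = -16
w(L) = -5 + L + 10*L*(1 + L) (w(L) = L + ((L + 1)*(L + L) - 1)*5 = L + ((1 + L)*(2*L) - 1)*5 = L + (2*L*(1 + L) - 1)*5 = L + (-1 + 2*L*(1 + L))*5 = L + (-5 + 10*L*(1 + L)) = -5 + L + 10*L*(1 + L))
1/((o(-11) - w(71)) - 8948) = 1/((14 - (-5 + 10*71² + 11*71)) - 8948) = 1/((14 - (-5 + 10*5041 + 781)) - 8948) = 1/((14 - (-5 + 50410 + 781)) - 8948) = 1/((14 - 1*51186) - 8948) = 1/((14 - 51186) - 8948) = 1/(-51172 - 8948) = 1/(-60120) = -1/60120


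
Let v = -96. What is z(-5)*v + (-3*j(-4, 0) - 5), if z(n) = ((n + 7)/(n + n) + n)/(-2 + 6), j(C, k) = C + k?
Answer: 659/5 ≈ 131.80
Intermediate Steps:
z(n) = n/4 + (7 + n)/(8*n) (z(n) = ((7 + n)/((2*n)) + n)/4 = ((7 + n)*(1/(2*n)) + n)*(1/4) = ((7 + n)/(2*n) + n)*(1/4) = (n + (7 + n)/(2*n))*(1/4) = n/4 + (7 + n)/(8*n))
z(-5)*v + (-3*j(-4, 0) - 5) = ((1/8)*(7 - 5*(1 + 2*(-5)))/(-5))*(-96) + (-3*(-4 + 0) - 5) = ((1/8)*(-1/5)*(7 - 5*(1 - 10)))*(-96) + (-3*(-4) - 5) = ((1/8)*(-1/5)*(7 - 5*(-9)))*(-96) + (12 - 5) = ((1/8)*(-1/5)*(7 + 45))*(-96) + 7 = ((1/8)*(-1/5)*52)*(-96) + 7 = -13/10*(-96) + 7 = 624/5 + 7 = 659/5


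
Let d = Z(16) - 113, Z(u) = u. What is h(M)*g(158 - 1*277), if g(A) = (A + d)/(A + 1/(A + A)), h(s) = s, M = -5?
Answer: -9520/1049 ≈ -9.0753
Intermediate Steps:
d = -97 (d = 16 - 113 = -97)
g(A) = (-97 + A)/(A + 1/(2*A)) (g(A) = (A - 97)/(A + 1/(A + A)) = (-97 + A)/(A + 1/(2*A)))
h(M)*g(158 - 1*277) = -10*(158 - 1*277)*(-97 + (158 - 1*277))/(1 + 2*(158 - 1*277)²) = -10*(158 - 277)*(-97 + (158 - 277))/(1 + 2*(158 - 277)²) = -10*(-119)*(-97 - 119)/(1 + 2*(-119)²) = -10*(-119)*(-216)/(1 + 2*14161) = -10*(-119)*(-216)/(1 + 28322) = -10*(-119)*(-216)/28323 = -5*1904/1049 = -9520/1049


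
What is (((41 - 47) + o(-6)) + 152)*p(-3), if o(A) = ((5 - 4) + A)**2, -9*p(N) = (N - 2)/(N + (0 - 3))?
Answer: -95/6 ≈ -15.833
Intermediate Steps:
p(N) = -(-2 + N)/(9*(-3 + N)) (p(N) = -(N - 2)/(9*(N + (0 - 3))) = -(-2 + N)/(9*(N - 3)) = -(-2 + N)/(9*(-3 + N)))
o(A) = (1 + A)**2
(((41 - 47) + o(-6)) + 152)*p(-3) = (((41 - 47) + (1 - 6)**2) + 152)*((2 - 1*(-3))/(9*(-3 - 3))) = ((-6 + (-5)**2) + 152)*((1/9)*(2 + 3)/(-6)) = ((-6 + 25) + 152)*((1/9)*(-1/6)*5) = (19 + 152)*(-5/54) = 171*(-5/54) = -95/6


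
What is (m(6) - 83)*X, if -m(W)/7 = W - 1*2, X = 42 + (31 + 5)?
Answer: -8658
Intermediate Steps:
X = 78 (X = 42 + 36 = 78)
m(W) = 14 - 7*W (m(W) = -7*(W - 1*2) = -7*(W - 2) = -7*(-2 + W) = 14 - 7*W)
(m(6) - 83)*X = ((14 - 7*6) - 83)*78 = ((14 - 42) - 83)*78 = (-28 - 83)*78 = -111*78 = -8658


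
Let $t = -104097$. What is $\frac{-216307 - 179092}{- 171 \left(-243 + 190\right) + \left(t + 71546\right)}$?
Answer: $\frac{395399}{23488} \approx 16.834$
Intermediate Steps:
$\frac{-216307 - 179092}{- 171 \left(-243 + 190\right) + \left(t + 71546\right)} = \frac{-216307 - 179092}{- 171 \left(-243 + 190\right) + \left(-104097 + 71546\right)} = - \frac{395399}{\left(-171\right) \left(-53\right) - 32551} = - \frac{395399}{9063 - 32551} = - \frac{395399}{-23488} = \left(-395399\right) \left(- \frac{1}{23488}\right) = \frac{395399}{23488}$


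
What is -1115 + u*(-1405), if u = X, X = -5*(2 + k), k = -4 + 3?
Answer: 5910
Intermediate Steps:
k = -1
X = -5 (X = -5*(2 - 1) = -5*1 = -5)
u = -5
-1115 + u*(-1405) = -1115 - 5*(-1405) = -1115 + 7025 = 5910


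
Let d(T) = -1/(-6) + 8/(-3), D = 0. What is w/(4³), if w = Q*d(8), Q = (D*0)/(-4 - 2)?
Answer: 0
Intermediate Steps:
d(T) = -5/2 (d(T) = -1*(-⅙) + 8*(-⅓) = ⅙ - 8/3 = -5/2)
Q = 0 (Q = (0*0)/(-4 - 2) = 0/(-6) = 0*(-⅙) = 0)
w = 0 (w = 0*(-5/2) = 0)
w/(4³) = 0/(4³) = 0/64 = 0*(1/64) = 0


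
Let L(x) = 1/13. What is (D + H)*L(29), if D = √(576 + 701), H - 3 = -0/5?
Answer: 3/13 + √1277/13 ≈ 2.9796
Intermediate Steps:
H = 3 (H = 3 - 0/5 = 3 - 39*0 = 3 + 0 = 3)
L(x) = 1/13
D = √1277 ≈ 35.735
(D + H)*L(29) = (√1277 + 3)*(1/13) = (3 + √1277)*(1/13) = 3/13 + √1277/13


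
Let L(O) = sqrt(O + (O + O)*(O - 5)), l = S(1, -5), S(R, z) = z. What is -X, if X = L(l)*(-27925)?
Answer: 27925*sqrt(95) ≈ 2.7218e+5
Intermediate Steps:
l = -5
L(O) = sqrt(O + 2*O*(-5 + O)) (L(O) = sqrt(O + (2*O)*(-5 + O)) = sqrt(O + 2*O*(-5 + O)))
X = -27925*sqrt(95) (X = sqrt(-5*(-9 + 2*(-5)))*(-27925) = sqrt(-5*(-9 - 10))*(-27925) = sqrt(-5*(-19))*(-27925) = sqrt(95)*(-27925) = -27925*sqrt(95) ≈ -2.7218e+5)
-X = -(-27925)*sqrt(95) = 27925*sqrt(95)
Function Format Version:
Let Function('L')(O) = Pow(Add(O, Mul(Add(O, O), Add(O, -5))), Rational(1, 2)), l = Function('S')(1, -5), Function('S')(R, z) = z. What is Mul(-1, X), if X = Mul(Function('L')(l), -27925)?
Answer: Mul(27925, Pow(95, Rational(1, 2))) ≈ 2.7218e+5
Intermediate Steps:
l = -5
Function('L')(O) = Pow(Add(O, Mul(2, O, Add(-5, O))), Rational(1, 2)) (Function('L')(O) = Pow(Add(O, Mul(Mul(2, O), Add(-5, O))), Rational(1, 2)) = Pow(Add(O, Mul(2, O, Add(-5, O))), Rational(1, 2)))
X = Mul(-27925, Pow(95, Rational(1, 2))) (X = Mul(Pow(Mul(-5, Add(-9, Mul(2, -5))), Rational(1, 2)), -27925) = Mul(Pow(Mul(-5, Add(-9, -10)), Rational(1, 2)), -27925) = Mul(Pow(Mul(-5, -19), Rational(1, 2)), -27925) = Mul(Pow(95, Rational(1, 2)), -27925) = Mul(-27925, Pow(95, Rational(1, 2))) ≈ -2.7218e+5)
Mul(-1, X) = Mul(-1, Mul(-27925, Pow(95, Rational(1, 2)))) = Mul(27925, Pow(95, Rational(1, 2)))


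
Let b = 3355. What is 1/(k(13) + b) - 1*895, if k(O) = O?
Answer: -3014359/3368 ≈ -895.00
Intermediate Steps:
1/(k(13) + b) - 1*895 = 1/(13 + 3355) - 1*895 = 1/3368 - 895 = -3014359/3368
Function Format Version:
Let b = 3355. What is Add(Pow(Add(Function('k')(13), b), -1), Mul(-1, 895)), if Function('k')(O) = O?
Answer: Rational(-3014359, 3368) ≈ -895.00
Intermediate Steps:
Add(Pow(Add(Function('k')(13), b), -1), Mul(-1, 895)) = Add(Pow(Add(13, 3355), -1), Mul(-1, 895)) = Add(Pow(3368, -1), -895) = Add(Rational(1, 3368), -895) = Rational(-3014359, 3368)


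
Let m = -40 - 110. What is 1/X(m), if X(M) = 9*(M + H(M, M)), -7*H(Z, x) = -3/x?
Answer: -350/472509 ≈ -0.00074073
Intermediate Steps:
H(Z, x) = 3/(7*x) (H(Z, x) = -(-3)/(7*x) = 3/(7*x))
m = -150
X(M) = 9*M + 27/(7*M) (X(M) = 9*(M + 3/(7*M)) = 9*M + 27/(7*M))
1/X(m) = 1/(9*(-150) + (27/7)/(-150)) = 1/(-1350 + (27/7)*(-1/150)) = 1/(-1350 - 9/350) = 1/(-472509/350) = -350/472509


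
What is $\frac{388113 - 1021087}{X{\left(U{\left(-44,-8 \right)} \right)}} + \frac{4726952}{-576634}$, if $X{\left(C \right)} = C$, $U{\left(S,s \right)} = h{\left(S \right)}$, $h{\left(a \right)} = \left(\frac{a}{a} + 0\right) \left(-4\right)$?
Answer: $\frac{91243855427}{576634} \approx 1.5824 \cdot 10^{5}$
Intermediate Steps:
$h{\left(a \right)} = -4$ ($h{\left(a \right)} = \left(1 + 0\right) \left(-4\right) = 1 \left(-4\right) = -4$)
$U{\left(S,s \right)} = -4$
$\frac{388113 - 1021087}{X{\left(U{\left(-44,-8 \right)} \right)}} + \frac{4726952}{-576634} = \frac{388113 - 1021087}{-4} + \frac{4726952}{-576634} = \left(-632974\right) \left(- \frac{1}{4}\right) + 4726952 \left(- \frac{1}{576634}\right) = \frac{316487}{2} - \frac{2363476}{288317} = \frac{91243855427}{576634}$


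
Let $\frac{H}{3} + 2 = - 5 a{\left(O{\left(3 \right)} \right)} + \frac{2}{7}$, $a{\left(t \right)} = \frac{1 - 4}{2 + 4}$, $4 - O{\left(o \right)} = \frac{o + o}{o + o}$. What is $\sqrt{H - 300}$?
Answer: $\frac{3 i \sqrt{6482}}{14} \approx 17.252 i$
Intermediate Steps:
$O{\left(o \right)} = 3$ ($O{\left(o \right)} = 4 - \frac{o + o}{o + o} = 4 - \frac{2 o}{2 o} = 4 - 2 o \frac{1}{2 o} = 4 - 1 = 3$)
$a{\left(t \right)} = - \frac{1}{2}$ ($a{\left(t \right)} = - \frac{3}{6} = \left(-3\right) \frac{1}{6} = - \frac{1}{2}$)
$H = \frac{33}{14}$ ($H = -6 + 3 \left(\left(-5\right) \left(- \frac{1}{2}\right) + \frac{2}{7}\right) = -6 + 3 \left(\frac{5}{2} + 2 \cdot \frac{1}{7}\right) = -6 + 3 \left(\frac{5}{2} + \frac{2}{7}\right) = -6 + 3 \cdot \frac{39}{14} = -6 + \frac{117}{14} = \frac{33}{14} \approx 2.3571$)
$\sqrt{H - 300} = \sqrt{\frac{33}{14} - 300} = \sqrt{- \frac{4167}{14}} = \frac{3 i \sqrt{6482}}{14}$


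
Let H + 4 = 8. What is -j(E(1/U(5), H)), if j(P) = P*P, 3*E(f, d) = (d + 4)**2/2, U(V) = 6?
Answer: -1024/9 ≈ -113.78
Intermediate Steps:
H = 4 (H = -4 + 8 = 4)
E(f, d) = (4 + d)**2/6 (E(f, d) = ((d + 4)**2/2)/3 = ((4 + d)**2*(1/2))/3 = ((4 + d)**2/2)/3 = (4 + d)**2/6)
j(P) = P**2
-j(E(1/U(5), H)) = -((4 + 4)**2/6)**2 = -((1/6)*8**2)**2 = -((1/6)*64)**2 = -(32/3)**2 = -1*1024/9 = -1024/9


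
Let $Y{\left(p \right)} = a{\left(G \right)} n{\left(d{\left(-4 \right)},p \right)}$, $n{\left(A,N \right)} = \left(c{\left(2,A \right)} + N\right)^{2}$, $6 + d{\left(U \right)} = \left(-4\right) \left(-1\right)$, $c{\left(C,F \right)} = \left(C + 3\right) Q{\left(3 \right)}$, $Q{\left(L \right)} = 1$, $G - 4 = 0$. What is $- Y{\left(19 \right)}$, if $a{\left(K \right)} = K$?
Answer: $-2304$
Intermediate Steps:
$G = 4$ ($G = 4 + 0 = 4$)
$c{\left(C,F \right)} = 3 + C$ ($c{\left(C,F \right)} = \left(C + 3\right) 1 = \left(3 + C\right) 1 = 3 + C$)
$d{\left(U \right)} = -2$ ($d{\left(U \right)} = -6 - -4 = -6 + 4 = -2$)
$n{\left(A,N \right)} = \left(5 + N\right)^{2}$ ($n{\left(A,N \right)} = \left(\left(3 + 2\right) + N\right)^{2} = \left(5 + N\right)^{2}$)
$Y{\left(p \right)} = 4 \left(5 + p\right)^{2}$
$- Y{\left(19 \right)} = - 4 \left(5 + 19\right)^{2} = - 4 \cdot 24^{2} = - 4 \cdot 576 = \left(-1\right) 2304 = -2304$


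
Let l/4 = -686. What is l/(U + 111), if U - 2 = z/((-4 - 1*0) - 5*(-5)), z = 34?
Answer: -57624/2407 ≈ -23.940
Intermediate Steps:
l = -2744 (l = 4*(-686) = -2744)
U = 76/21 (U = 2 + 34/((-4 - 1*0) - 5*(-5)) = 2 + 34/((-4 + 0) + 25) = 2 + 34/(-4 + 25) = 2 + 34/21 = 76/21 ≈ 3.6190)
l/(U + 111) = -2744/(76/21 + 111) = -2744/(2407/21) = (21/2407)*(-2744) = -57624/2407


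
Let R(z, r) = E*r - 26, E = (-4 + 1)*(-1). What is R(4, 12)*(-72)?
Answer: -720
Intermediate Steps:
E = 3 (E = -3*(-1) = 3)
R(z, r) = -26 + 3*r (R(z, r) = 3*r - 26 = -26 + 3*r)
R(4, 12)*(-72) = (-26 + 3*12)*(-72) = (-26 + 36)*(-72) = 10*(-72) = -720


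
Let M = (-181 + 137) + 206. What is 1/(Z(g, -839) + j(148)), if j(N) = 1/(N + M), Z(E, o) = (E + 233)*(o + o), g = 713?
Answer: -310/492090279 ≈ -6.2997e-7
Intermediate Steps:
M = 162 (M = -44 + 206 = 162)
Z(E, o) = 2*o*(233 + E) (Z(E, o) = (233 + E)*(2*o) = 2*o*(233 + E))
j(N) = 1/(162 + N) (j(N) = 1/(N + 162) = 1/(162 + N))
1/(Z(g, -839) + j(148)) = 1/(2*(-839)*(233 + 713) + 1/(162 + 148)) = 1/(2*(-839)*946 + 1/310) = 1/(-1587388 + 1/310) = 1/(-492090279/310) = -310/492090279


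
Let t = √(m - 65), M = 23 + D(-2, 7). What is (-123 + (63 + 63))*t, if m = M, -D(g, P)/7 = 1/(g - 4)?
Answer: 7*I*√30/2 ≈ 19.17*I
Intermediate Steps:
D(g, P) = -7/(-4 + g) (D(g, P) = -7/(g - 4) = -7/(-4 + g))
M = 145/6 (M = 23 - 7/(-4 - 2) = 23 - 7/(-6) = 23 - 7*(-⅙) = 23 + 7/6 = 145/6 ≈ 24.167)
m = 145/6 ≈ 24.167
t = 7*I*√30/6 (t = √(145/6 - 65) = √(-245/6) = 7*I*√30/6 ≈ 6.3901*I)
(-123 + (63 + 63))*t = (-123 + (63 + 63))*(7*I*√30/6) = (-123 + 126)*(7*I*√30/6) = 3*(7*I*√30/6) = 7*I*√30/2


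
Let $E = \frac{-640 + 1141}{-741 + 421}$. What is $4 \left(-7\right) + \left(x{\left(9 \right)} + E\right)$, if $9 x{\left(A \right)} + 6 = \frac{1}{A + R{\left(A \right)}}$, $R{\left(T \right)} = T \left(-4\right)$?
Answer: $- \frac{2351183}{77760} \approx -30.236$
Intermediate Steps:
$R{\left(T \right)} = - 4 T$
$x{\left(A \right)} = - \frac{2}{3} - \frac{1}{27 A}$ ($x{\left(A \right)} = - \frac{2}{3} + \frac{1}{9 \left(A - 4 A\right)} = - \frac{2}{3} + \frac{1}{9 \left(- 3 A\right)} = - \frac{2}{3} + \frac{\left(- \frac{1}{3}\right) \frac{1}{A}}{9} = - \frac{2}{3} - \frac{1}{27 A}$)
$E = - \frac{501}{320}$ ($E = \frac{501}{-320} = 501 \left(- \frac{1}{320}\right) = - \frac{501}{320} \approx -1.5656$)
$4 \left(-7\right) + \left(x{\left(9 \right)} + E\right) = 4 \left(-7\right) - \left(\frac{501}{320} - \frac{-1 - 162}{27 \cdot 9}\right) = -28 - \left(\frac{501}{320} - \frac{-1 - 162}{243}\right) = -28 - \left(\frac{501}{320} - - \frac{163}{243}\right) = -28 - \frac{173903}{77760} = - \frac{2351183}{77760}$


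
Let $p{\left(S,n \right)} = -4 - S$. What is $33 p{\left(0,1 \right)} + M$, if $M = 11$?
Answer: $-121$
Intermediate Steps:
$33 p{\left(0,1 \right)} + M = 33 \left(-4 - 0\right) + 11 = 33 \left(-4 + 0\right) + 11 = 33 \left(-4\right) + 11 = -132 + 11 = -121$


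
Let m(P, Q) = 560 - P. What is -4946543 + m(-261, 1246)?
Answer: -4945722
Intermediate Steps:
-4946543 + m(-261, 1246) = -4946543 + (560 - 1*(-261)) = -4946543 + (560 + 261) = -4946543 + 821 = -4945722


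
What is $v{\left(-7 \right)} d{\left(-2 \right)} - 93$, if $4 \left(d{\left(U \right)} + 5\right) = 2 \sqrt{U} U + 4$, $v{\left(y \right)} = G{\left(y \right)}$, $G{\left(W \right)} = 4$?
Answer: $-109 - 4 i \sqrt{2} \approx -109.0 - 5.6569 i$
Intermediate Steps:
$v{\left(y \right)} = 4$
$d{\left(U \right)} = -4 + \frac{U^{\frac{3}{2}}}{2}$ ($d{\left(U \right)} = -5 + \frac{2 \sqrt{U} U + 4}{4} = -5 + \frac{2 U^{\frac{3}{2}} + 4}{4} = -5 + \frac{4 + 2 U^{\frac{3}{2}}}{4} = -5 + \left(1 + \frac{U^{\frac{3}{2}}}{2}\right) = -4 + \frac{U^{\frac{3}{2}}}{2}$)
$v{\left(-7 \right)} d{\left(-2 \right)} - 93 = 4 \left(-4 + \frac{\left(-2\right)^{\frac{3}{2}}}{2}\right) - 93 = 4 \left(-4 + \frac{\left(-2\right) i \sqrt{2}}{2}\right) - 93 = 4 \left(-4 - i \sqrt{2}\right) - 93 = \left(-16 - 4 i \sqrt{2}\right) - 93 = -109 - 4 i \sqrt{2}$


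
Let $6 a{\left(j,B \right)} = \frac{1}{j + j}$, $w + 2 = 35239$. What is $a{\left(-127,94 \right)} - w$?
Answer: $- \frac{53701189}{1524} \approx -35237.0$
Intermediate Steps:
$w = 35237$ ($w = -2 + 35239 = 35237$)
$a{\left(j,B \right)} = \frac{1}{12 j}$ ($a{\left(j,B \right)} = \frac{1}{6 \left(j + j\right)} = \frac{1}{6 \cdot 2 j} = \frac{\frac{1}{2} \frac{1}{j}}{6} = \frac{1}{12 j}$)
$a{\left(-127,94 \right)} - w = \frac{1}{12 \left(-127\right)} - 35237 = \frac{1}{12} \left(- \frac{1}{127}\right) - 35237 = - \frac{1}{1524} - 35237 = - \frac{53701189}{1524}$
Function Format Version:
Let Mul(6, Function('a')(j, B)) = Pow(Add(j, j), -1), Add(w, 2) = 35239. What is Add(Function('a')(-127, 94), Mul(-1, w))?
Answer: Rational(-53701189, 1524) ≈ -35237.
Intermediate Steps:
w = 35237 (w = Add(-2, 35239) = 35237)
Function('a')(j, B) = Mul(Rational(1, 12), Pow(j, -1)) (Function('a')(j, B) = Mul(Rational(1, 6), Pow(Add(j, j), -1)) = Mul(Rational(1, 6), Pow(Mul(2, j), -1)) = Mul(Rational(1, 6), Mul(Rational(1, 2), Pow(j, -1))) = Mul(Rational(1, 12), Pow(j, -1)))
Add(Function('a')(-127, 94), Mul(-1, w)) = Add(Mul(Rational(1, 12), Pow(-127, -1)), Mul(-1, 35237)) = Add(Mul(Rational(1, 12), Rational(-1, 127)), -35237) = Add(Rational(-1, 1524), -35237) = Rational(-53701189, 1524)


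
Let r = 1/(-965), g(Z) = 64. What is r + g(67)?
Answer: 61759/965 ≈ 63.999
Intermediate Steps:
r = -1/965 ≈ -0.0010363
r + g(67) = -1/965 + 64 = 61759/965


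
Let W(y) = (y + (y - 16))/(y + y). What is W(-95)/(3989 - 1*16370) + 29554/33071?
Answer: 34757860717/38897944845 ≈ 0.89357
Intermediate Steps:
W(y) = (-16 + 2*y)/(2*y) (W(y) = (y + (-16 + y))/((2*y)) = (-16 + 2*y)*(1/(2*y)) = (-16 + 2*y)/(2*y))
W(-95)/(3989 - 1*16370) + 29554/33071 = ((-8 - 95)/(-95))/(3989 - 1*16370) + 29554/33071 = (-1/95*(-103))/(3989 - 16370) + 29554*(1/33071) = (103/95)/(-12381) + 29554/33071 = (103/95)*(-1/12381) + 29554/33071 = -103/1176195 + 29554/33071 = 34757860717/38897944845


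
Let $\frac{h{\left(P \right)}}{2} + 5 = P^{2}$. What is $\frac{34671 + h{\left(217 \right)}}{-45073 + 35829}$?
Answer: $- \frac{128839}{9244} \approx -13.938$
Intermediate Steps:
$h{\left(P \right)} = -10 + 2 P^{2}$
$\frac{34671 + h{\left(217 \right)}}{-45073 + 35829} = \frac{34671 - \left(10 - 2 \cdot 217^{2}\right)}{-45073 + 35829} = \frac{34671 + \left(-10 + 2 \cdot 47089\right)}{-9244} = \left(34671 + \left(-10 + 94178\right)\right) \left(- \frac{1}{9244}\right) = \left(34671 + 94168\right) \left(- \frac{1}{9244}\right) = 128839 \left(- \frac{1}{9244}\right) = - \frac{128839}{9244}$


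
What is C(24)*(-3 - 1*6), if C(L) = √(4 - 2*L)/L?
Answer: -3*I*√11/4 ≈ -2.4875*I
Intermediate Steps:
C(L) = √(4 - 2*L)/L
C(24)*(-3 - 1*6) = (√(4 - 2*24)/24)*(-3 - 1*6) = (√(4 - 48)/24)*(-3 - 6) = (√(-44)/24)*(-9) = ((2*I*√11)/24)*(-9) = (I*√11/12)*(-9) = -3*I*√11/4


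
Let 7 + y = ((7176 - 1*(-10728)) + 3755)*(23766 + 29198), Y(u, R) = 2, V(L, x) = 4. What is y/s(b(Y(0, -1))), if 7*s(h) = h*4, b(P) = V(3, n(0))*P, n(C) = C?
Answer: 8030030883/32 ≈ 2.5094e+8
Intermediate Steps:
b(P) = 4*P
y = 1147147269 (y = -7 + ((7176 - 1*(-10728)) + 3755)*(23766 + 29198) = -7 + ((7176 + 10728) + 3755)*52964 = -7 + (17904 + 3755)*52964 = -7 + 21659*52964 = -7 + 1147147276 = 1147147269)
s(h) = 4*h/7 (s(h) = (h*4)/7 = (4*h)/7 = 4*h/7)
y/s(b(Y(0, -1))) = 1147147269/((4*(4*2)/7)) = 1147147269/(((4/7)*8)) = 1147147269/(32/7) = 1147147269*(7/32) = 8030030883/32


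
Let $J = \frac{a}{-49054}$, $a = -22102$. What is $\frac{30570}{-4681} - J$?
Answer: $- \frac{801520121}{114810887} \approx -6.9812$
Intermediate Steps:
$J = \frac{11051}{24527}$ ($J = - \frac{22102}{-49054} = \left(-22102\right) \left(- \frac{1}{49054}\right) = \frac{11051}{24527} \approx 0.45056$)
$\frac{30570}{-4681} - J = \frac{30570}{-4681} - \frac{11051}{24527} = 30570 \left(- \frac{1}{4681}\right) - \frac{11051}{24527} = - \frac{30570}{4681} - \frac{11051}{24527} = - \frac{801520121}{114810887}$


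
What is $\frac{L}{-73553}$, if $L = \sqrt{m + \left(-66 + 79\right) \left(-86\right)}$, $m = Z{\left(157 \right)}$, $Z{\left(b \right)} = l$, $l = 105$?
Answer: $- \frac{i \sqrt{1013}}{73553} \approx - 0.00043272 i$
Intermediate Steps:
$Z{\left(b \right)} = 105$
$m = 105$
$L = i \sqrt{1013}$ ($L = \sqrt{105 + \left(-66 + 79\right) \left(-86\right)} = \sqrt{105 + 13 \left(-86\right)} = \sqrt{105 - 1118} = \sqrt{-1013} = i \sqrt{1013} \approx 31.828 i$)
$\frac{L}{-73553} = \frac{i \sqrt{1013}}{-73553} = i \sqrt{1013} \left(- \frac{1}{73553}\right) = - \frac{i \sqrt{1013}}{73553}$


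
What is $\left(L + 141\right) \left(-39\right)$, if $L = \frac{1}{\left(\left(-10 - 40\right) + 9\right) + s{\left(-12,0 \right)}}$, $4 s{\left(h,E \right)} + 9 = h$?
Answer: $- \frac{1017159}{185} \approx -5498.2$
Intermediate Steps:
$s{\left(h,E \right)} = - \frac{9}{4} + \frac{h}{4}$
$L = - \frac{4}{185}$ ($L = \frac{1}{\left(\left(-10 - 40\right) + 9\right) + \left(- \frac{9}{4} + \frac{1}{4} \left(-12\right)\right)} = \frac{1}{\left(-50 + 9\right) - \frac{21}{4}} = \frac{1}{-41 - \frac{21}{4}} = \frac{1}{- \frac{185}{4}} = - \frac{4}{185} \approx -0.021622$)
$\left(L + 141\right) \left(-39\right) = \left(- \frac{4}{185} + 141\right) \left(-39\right) = \frac{26081}{185} \left(-39\right) = - \frac{1017159}{185}$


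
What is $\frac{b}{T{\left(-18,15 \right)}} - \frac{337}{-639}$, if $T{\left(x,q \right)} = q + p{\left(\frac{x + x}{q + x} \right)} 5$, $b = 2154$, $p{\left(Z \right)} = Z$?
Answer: $\frac{467227}{15975} \approx 29.247$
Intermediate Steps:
$T{\left(x,q \right)} = q + \frac{10 x}{q + x}$ ($T{\left(x,q \right)} = q + \frac{x + x}{q + x} 5 = q + \frac{2 x}{q + x} 5 = q + \frac{10 x}{q + x}$)
$\frac{b}{T{\left(-18,15 \right)}} - \frac{337}{-639} = \frac{2154}{\frac{1}{15 - 18} \left(10 \left(-18\right) + 15 \left(15 - 18\right)\right)} - \frac{337}{-639} = \frac{2154}{\frac{1}{-3} \left(-180 + 15 \left(-3\right)\right)} - - \frac{337}{639} = \frac{2154}{\left(- \frac{1}{3}\right) \left(-180 - 45\right)} + \frac{337}{639} = \frac{2154}{\left(- \frac{1}{3}\right) \left(-225\right)} + \frac{337}{639} = \frac{2154}{75} + \frac{337}{639} = 2154 \cdot \frac{1}{75} + \frac{337}{639} = \frac{718}{25} + \frac{337}{639} = \frac{467227}{15975}$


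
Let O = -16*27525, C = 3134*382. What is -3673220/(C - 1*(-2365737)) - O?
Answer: 313821699356/712585 ≈ 4.4040e+5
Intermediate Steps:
C = 1197188
O = -440400
-3673220/(C - 1*(-2365737)) - O = -3673220/(1197188 - 1*(-2365737)) - 1*(-440400) = -3673220/(1197188 + 2365737) + 440400 = -3673220/3562925 + 440400 = -3673220*1/3562925 + 440400 = -734644/712585 + 440400 = 313821699356/712585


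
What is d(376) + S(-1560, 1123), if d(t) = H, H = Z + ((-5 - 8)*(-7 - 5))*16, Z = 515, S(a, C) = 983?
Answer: 3994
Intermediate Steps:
H = 3011 (H = 515 + ((-5 - 8)*(-7 - 5))*16 = 515 - 13*(-12)*16 = 515 + 156*16 = 515 + 2496 = 3011)
d(t) = 3011
d(376) + S(-1560, 1123) = 3011 + 983 = 3994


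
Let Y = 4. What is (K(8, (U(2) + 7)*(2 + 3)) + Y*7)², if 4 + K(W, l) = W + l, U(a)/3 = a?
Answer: 9409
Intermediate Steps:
U(a) = 3*a
K(W, l) = -4 + W + l (K(W, l) = -4 + (W + l) = -4 + W + l)
(K(8, (U(2) + 7)*(2 + 3)) + Y*7)² = ((-4 + 8 + (3*2 + 7)*(2 + 3)) + 4*7)² = ((-4 + 8 + (6 + 7)*5) + 28)² = ((-4 + 8 + 13*5) + 28)² = ((-4 + 8 + 65) + 28)² = (69 + 28)² = 97² = 9409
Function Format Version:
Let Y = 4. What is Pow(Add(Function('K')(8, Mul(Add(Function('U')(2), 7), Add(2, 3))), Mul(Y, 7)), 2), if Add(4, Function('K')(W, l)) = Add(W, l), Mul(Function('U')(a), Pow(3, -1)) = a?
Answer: 9409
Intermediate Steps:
Function('U')(a) = Mul(3, a)
Function('K')(W, l) = Add(-4, W, l) (Function('K')(W, l) = Add(-4, Add(W, l)) = Add(-4, W, l))
Pow(Add(Function('K')(8, Mul(Add(Function('U')(2), 7), Add(2, 3))), Mul(Y, 7)), 2) = Pow(Add(Add(-4, 8, Mul(Add(Mul(3, 2), 7), Add(2, 3))), Mul(4, 7)), 2) = Pow(Add(Add(-4, 8, Mul(Add(6, 7), 5)), 28), 2) = Pow(Add(Add(-4, 8, Mul(13, 5)), 28), 2) = Pow(Add(Add(-4, 8, 65), 28), 2) = Pow(Add(69, 28), 2) = Pow(97, 2) = 9409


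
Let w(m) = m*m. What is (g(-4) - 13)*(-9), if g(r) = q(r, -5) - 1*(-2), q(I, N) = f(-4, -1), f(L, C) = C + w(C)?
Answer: 99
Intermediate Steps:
w(m) = m**2
f(L, C) = C + C**2
q(I, N) = 0 (q(I, N) = -(1 - 1) = -1*0 = 0)
g(r) = 2 (g(r) = 0 - 1*(-2) = 0 + 2 = 2)
(g(-4) - 13)*(-9) = (2 - 13)*(-9) = -11*(-9) = 99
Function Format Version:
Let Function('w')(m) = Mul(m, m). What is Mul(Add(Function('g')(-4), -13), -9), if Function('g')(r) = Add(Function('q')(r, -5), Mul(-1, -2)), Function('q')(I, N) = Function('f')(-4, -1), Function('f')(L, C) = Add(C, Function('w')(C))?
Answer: 99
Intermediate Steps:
Function('w')(m) = Pow(m, 2)
Function('f')(L, C) = Add(C, Pow(C, 2))
Function('q')(I, N) = 0 (Function('q')(I, N) = Mul(-1, Add(1, -1)) = Mul(-1, 0) = 0)
Function('g')(r) = 2 (Function('g')(r) = Add(0, Mul(-1, -2)) = Add(0, 2) = 2)
Mul(Add(Function('g')(-4), -13), -9) = Mul(Add(2, -13), -9) = Mul(-11, -9) = 99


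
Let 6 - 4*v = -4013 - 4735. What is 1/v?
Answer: 2/4377 ≈ 0.00045693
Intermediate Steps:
v = 4377/2 (v = 3/2 - (-4013 - 4735)/4 = 3/2 - ¼*(-8748) = 3/2 + 2187 = 4377/2 ≈ 2188.5)
1/v = 1/(4377/2) = 2/4377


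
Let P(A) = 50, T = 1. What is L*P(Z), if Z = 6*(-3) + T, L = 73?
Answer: 3650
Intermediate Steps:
Z = -17 (Z = 6*(-3) + 1 = -18 + 1 = -17)
L*P(Z) = 73*50 = 3650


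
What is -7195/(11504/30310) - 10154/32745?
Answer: -3570580573433/188349240 ≈ -18957.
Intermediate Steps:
-7195/(11504/30310) - 10154/32745 = -7195/(11504*(1/30310)) - 10154*1/32745 = -7195/5752/15155 - 10154/32745 = -7195*15155/5752 - 10154/32745 = -109040225/5752 - 10154/32745 = -3570580573433/188349240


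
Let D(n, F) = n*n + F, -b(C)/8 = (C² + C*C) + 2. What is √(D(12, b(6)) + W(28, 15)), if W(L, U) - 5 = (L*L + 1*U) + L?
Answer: 8*√6 ≈ 19.596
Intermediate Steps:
b(C) = -16 - 16*C² (b(C) = -8*((C² + C*C) + 2) = -8*((C² + C²) + 2) = -8*(2*C² + 2) = -8*(2 + 2*C²) = -16 - 16*C²)
D(n, F) = F + n² (D(n, F) = n² + F = F + n²)
W(L, U) = 5 + L + U + L² (W(L, U) = 5 + ((L*L + 1*U) + L) = 5 + ((L² + U) + L) = 5 + ((U + L²) + L) = 5 + (L + U + L²) = 5 + L + U + L²)
√(D(12, b(6)) + W(28, 15)) = √(((-16 - 16*6²) + 12²) + (5 + 28 + 15 + 28²)) = √(((-16 - 16*36) + 144) + (5 + 28 + 15 + 784)) = √(((-16 - 576) + 144) + 832) = √((-592 + 144) + 832) = √(-448 + 832) = √384 = 8*√6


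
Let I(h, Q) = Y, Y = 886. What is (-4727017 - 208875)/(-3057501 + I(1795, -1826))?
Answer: 4935892/3056615 ≈ 1.6148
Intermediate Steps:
I(h, Q) = 886
(-4727017 - 208875)/(-3057501 + I(1795, -1826)) = (-4727017 - 208875)/(-3057501 + 886) = -4935892/(-3056615) = -4935892*(-1/3056615) = 4935892/3056615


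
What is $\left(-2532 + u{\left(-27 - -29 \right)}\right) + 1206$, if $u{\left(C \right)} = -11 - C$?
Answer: $-1339$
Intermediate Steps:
$\left(-2532 + u{\left(-27 - -29 \right)}\right) + 1206 = \left(-2532 - \left(-16 + 29\right)\right) + 1206 = \left(-2532 - 13\right) + 1206 = -2545 + 1206 = -1339$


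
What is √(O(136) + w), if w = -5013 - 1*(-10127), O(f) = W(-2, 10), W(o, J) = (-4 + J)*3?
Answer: 2*√1283 ≈ 71.638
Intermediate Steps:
W(o, J) = -12 + 3*J
O(f) = 18 (O(f) = -12 + 3*10 = -12 + 30 = 18)
w = 5114 (w = -5013 + 10127 = 5114)
√(O(136) + w) = √(18 + 5114) = √5132 = 2*√1283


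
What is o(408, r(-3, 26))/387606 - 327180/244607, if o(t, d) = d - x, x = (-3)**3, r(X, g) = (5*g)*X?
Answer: -42301907807/31603713614 ≈ -1.3385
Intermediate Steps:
r(X, g) = 5*X*g
x = -27
o(t, d) = 27 + d (o(t, d) = d - 1*(-27) = d + 27 = 27 + d)
o(408, r(-3, 26))/387606 - 327180/244607 = (27 + 5*(-3)*26)/387606 - 327180/244607 = (27 - 390)*(1/387606) - 327180*1/244607 = -363*1/387606 - 327180/244607 = -121/129202 - 327180/244607 = -42301907807/31603713614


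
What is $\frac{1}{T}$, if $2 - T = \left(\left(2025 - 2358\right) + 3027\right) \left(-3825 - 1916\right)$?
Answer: $\frac{1}{15466256} \approx 6.4657 \cdot 10^{-8}$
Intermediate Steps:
$T = 15466256$ ($T = 2 - \left(\left(2025 - 2358\right) + 3027\right) \left(-3825 - 1916\right) = 2 - \left(-333 + 3027\right) \left(-5741\right) = 2 - 2694 \left(-5741\right) = 2 - -15466254 = 2 + 15466254 = 15466256$)
$\frac{1}{T} = \frac{1}{15466256}$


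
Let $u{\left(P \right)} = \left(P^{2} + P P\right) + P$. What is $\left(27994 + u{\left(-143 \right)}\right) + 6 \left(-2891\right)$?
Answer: $51403$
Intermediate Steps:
$u{\left(P \right)} = P + 2 P^{2}$ ($u{\left(P \right)} = \left(P^{2} + P^{2}\right) + P = 2 P^{2} + P = P + 2 P^{2}$)
$\left(27994 + u{\left(-143 \right)}\right) + 6 \left(-2891\right) = \left(27994 - 143 \left(1 + 2 \left(-143\right)\right)\right) + 6 \left(-2891\right) = \left(27994 - 143 \left(1 - 286\right)\right) - 17346 = \left(27994 - -40755\right) - 17346 = \left(27994 + 40755\right) - 17346 = 68749 - 17346 = 51403$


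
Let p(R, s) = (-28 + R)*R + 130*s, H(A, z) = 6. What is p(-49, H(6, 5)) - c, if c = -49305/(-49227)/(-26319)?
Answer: 1966297164898/431868471 ≈ 4553.0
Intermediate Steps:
p(R, s) = 130*s + R*(-28 + R) (p(R, s) = R*(-28 + R) + 130*s = 130*s + R*(-28 + R))
c = -16435/431868471 (c = -49305*(-1/49227)*(-1/26319) = (16435/16409)*(-1/26319) = -16435/431868471 ≈ -3.8056e-5)
p(-49, H(6, 5)) - c = ((-49)² - 28*(-49) + 130*6) - 1*(-16435/431868471) = (2401 + 1372 + 780) + 16435/431868471 = 4553 + 16435/431868471 = 1966297164898/431868471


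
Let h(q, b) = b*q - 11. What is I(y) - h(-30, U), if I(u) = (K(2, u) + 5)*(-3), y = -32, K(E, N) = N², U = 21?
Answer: -2446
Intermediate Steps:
h(q, b) = -11 + b*q
I(u) = -15 - 3*u² (I(u) = (u² + 5)*(-3) = (5 + u²)*(-3) = -15 - 3*u²)
I(y) - h(-30, U) = (-15 - 3*(-32)²) - (-11 + 21*(-30)) = (-15 - 3*1024) - (-11 - 630) = (-15 - 3072) - 1*(-641) = -3087 + 641 = -2446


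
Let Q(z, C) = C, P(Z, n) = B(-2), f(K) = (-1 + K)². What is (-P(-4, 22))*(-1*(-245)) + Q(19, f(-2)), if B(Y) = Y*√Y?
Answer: 9 + 490*I*√2 ≈ 9.0 + 692.96*I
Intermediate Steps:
B(Y) = Y^(3/2)
P(Z, n) = -2*I*√2 (P(Z, n) = (-2)^(3/2) = -2*I*√2)
(-P(-4, 22))*(-1*(-245)) + Q(19, f(-2)) = (-(-2)*I*√2)*(-1*(-245)) + (-1 - 2)² = (2*I*√2)*245 + (-3)² = 490*I*√2 + 9 = 9 + 490*I*√2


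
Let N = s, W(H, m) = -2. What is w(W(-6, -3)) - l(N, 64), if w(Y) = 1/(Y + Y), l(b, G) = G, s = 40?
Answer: -257/4 ≈ -64.250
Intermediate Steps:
N = 40
w(Y) = 1/(2*Y)
w(W(-6, -3)) - l(N, 64) = (1/2)/(-2) - 1*64 = (1/2)*(-1/2) - 64 = -1/4 - 64 = -257/4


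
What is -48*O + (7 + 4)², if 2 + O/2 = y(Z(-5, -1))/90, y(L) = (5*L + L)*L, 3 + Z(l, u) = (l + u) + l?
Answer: -4707/5 ≈ -941.40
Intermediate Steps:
Z(l, u) = -3 + u + 2*l (Z(l, u) = -3 + ((l + u) + l) = -3 + (u + 2*l) = -3 + u + 2*l)
y(L) = 6*L² (y(L) = (6*L)*L = 6*L²)
O = 332/15 (O = -4 + 2*((6*(-3 - 1 + 2*(-5))²)/90) = -4 + 2*((6*(-3 - 1 - 10)²)*(1/90)) = -4 + 2*((6*(-14)²)*(1/90)) = -4 + 2*((6*196)*(1/90)) = -4 + 2*(1176*(1/90)) = -4 + 2*(196/15) = -4 + 392/15 = 332/15 ≈ 22.133)
-48*O + (7 + 4)² = -48*332/15 + (7 + 4)² = -5312/5 + 11² = -5312/5 + 121 = -4707/5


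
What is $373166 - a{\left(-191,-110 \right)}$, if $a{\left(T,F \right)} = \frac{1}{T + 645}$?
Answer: $\frac{169417363}{454} \approx 3.7317 \cdot 10^{5}$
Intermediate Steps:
$a{\left(T,F \right)} = \frac{1}{645 + T}$
$373166 - a{\left(-191,-110 \right)} = 373166 - \frac{1}{645 - 191} = 373166 - \frac{1}{454} = \frac{169417363}{454}$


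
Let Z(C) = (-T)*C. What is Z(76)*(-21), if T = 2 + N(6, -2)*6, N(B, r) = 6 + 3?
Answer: 89376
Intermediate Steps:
N(B, r) = 9
T = 56 (T = 2 + 9*6 = 2 + 54 = 56)
Z(C) = -56*C (Z(C) = (-1*56)*C = -56*C)
Z(76)*(-21) = -56*76*(-21) = -4256*(-21) = 89376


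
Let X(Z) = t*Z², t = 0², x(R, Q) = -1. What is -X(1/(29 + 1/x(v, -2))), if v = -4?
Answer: 0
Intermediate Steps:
t = 0
X(Z) = 0 (X(Z) = 0*Z² = 0)
-X(1/(29 + 1/x(v, -2))) = -1*0 = 0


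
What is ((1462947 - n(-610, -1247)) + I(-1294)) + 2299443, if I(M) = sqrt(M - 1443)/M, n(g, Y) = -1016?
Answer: 3763406 - I*sqrt(2737)/1294 ≈ 3.7634e+6 - 0.04043*I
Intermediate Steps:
I(M) = sqrt(-1443 + M)/M
((1462947 - n(-610, -1247)) + I(-1294)) + 2299443 = ((1462947 - 1*(-1016)) + sqrt(-1443 - 1294)/(-1294)) + 2299443 = ((1462947 + 1016) - I*sqrt(2737)/1294) + 2299443 = (1463963 - I*sqrt(2737)/1294) + 2299443 = 3763406 - I*sqrt(2737)/1294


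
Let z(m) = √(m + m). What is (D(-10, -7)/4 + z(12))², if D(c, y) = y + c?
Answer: 673/16 - 17*√6 ≈ 0.42117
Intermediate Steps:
D(c, y) = c + y
z(m) = √2*√m (z(m) = √(2*m) = √2*√m)
(D(-10, -7)/4 + z(12))² = ((-10 - 7)/4 + √2*√12)² = (-17*¼ + √2*(2*√3))² = (-17/4 + 2*√6)²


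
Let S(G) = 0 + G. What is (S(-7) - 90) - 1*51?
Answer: -148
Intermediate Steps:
S(G) = G
(S(-7) - 90) - 1*51 = (-7 - 90) - 1*51 = -97 - 51 = -148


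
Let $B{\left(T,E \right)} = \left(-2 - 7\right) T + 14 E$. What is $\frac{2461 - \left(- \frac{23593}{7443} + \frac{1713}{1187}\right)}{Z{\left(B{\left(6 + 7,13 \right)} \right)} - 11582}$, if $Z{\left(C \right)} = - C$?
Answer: $- \frac{21757798733}{102899393127} \approx -0.21145$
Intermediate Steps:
$B{\left(T,E \right)} = - 9 T + 14 E$
$\frac{2461 - \left(- \frac{23593}{7443} + \frac{1713}{1187}\right)}{Z{\left(B{\left(6 + 7,13 \right)} \right)} - 11582} = \frac{2461 - \left(- \frac{23593}{7443} + \frac{1713}{1187}\right)}{- (- 9 \left(6 + 7\right) + 14 \cdot 13) - 11582} = \frac{2461 - - \frac{15255032}{8834841}}{- (\left(-9\right) 13 + 182) - 11582} = \frac{2461 + \left(- \frac{1713}{1187} + \frac{23593}{7443}\right)}{- (-117 + 182) - 11582} = \frac{2461 + \frac{15255032}{8834841}}{\left(-1\right) 65 - 11582} = \frac{21757798733}{8834841 \left(-65 - 11582\right)} = \frac{21757798733}{8834841 \left(-11647\right)} = \frac{21757798733}{8834841} \left(- \frac{1}{11647}\right) = - \frac{21757798733}{102899393127}$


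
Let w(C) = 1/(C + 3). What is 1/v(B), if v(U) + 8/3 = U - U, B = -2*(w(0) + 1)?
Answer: -3/8 ≈ -0.37500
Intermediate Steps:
w(C) = 1/(3 + C)
B = -8/3 (B = -2*(1/(3 + 0) + 1) = -2*(1/3 + 1) = -2*4/3 = -8/3 ≈ -2.6667)
v(U) = -8/3 (v(U) = -8/3 + (U - U) = -8/3 + 0 = -8/3)
1/v(B) = 1/(-8/3) = -3/8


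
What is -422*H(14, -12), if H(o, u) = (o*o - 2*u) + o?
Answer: -98748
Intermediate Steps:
H(o, u) = o + o**2 - 2*u (H(o, u) = (o**2 - 2*u) + o = o + o**2 - 2*u)
-422*H(14, -12) = -422*(14 + 14**2 - 2*(-12)) = -422*(14 + 196 + 24) = -422*234 = -98748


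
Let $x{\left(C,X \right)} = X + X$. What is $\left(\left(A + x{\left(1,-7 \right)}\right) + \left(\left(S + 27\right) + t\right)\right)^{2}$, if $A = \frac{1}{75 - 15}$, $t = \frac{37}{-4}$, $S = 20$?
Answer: $\frac{508369}{900} \approx 564.85$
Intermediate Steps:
$x{\left(C,X \right)} = 2 X$
$t = - \frac{37}{4}$ ($t = 37 \left(- \frac{1}{4}\right) = - \frac{37}{4} \approx -9.25$)
$A = \frac{1}{60} \approx 0.016667$
$\left(\left(A + x{\left(1,-7 \right)}\right) + \left(\left(S + 27\right) + t\right)\right)^{2} = \left(\left(\frac{1}{60} + 2 \left(-7\right)\right) + \left(\left(20 + 27\right) - \frac{37}{4}\right)\right)^{2} = \left(\left(\frac{1}{60} - 14\right) + \left(47 - \frac{37}{4}\right)\right)^{2} = \left(- \frac{839}{60} + \frac{151}{4}\right)^{2} = \left(\frac{713}{30}\right)^{2} = \frac{508369}{900}$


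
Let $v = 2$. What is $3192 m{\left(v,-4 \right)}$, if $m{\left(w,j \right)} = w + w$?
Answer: $12768$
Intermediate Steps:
$m{\left(w,j \right)} = 2 w$
$3192 m{\left(v,-4 \right)} = 3192 \cdot 2 \cdot 2 = 3192 \cdot 4 = 12768$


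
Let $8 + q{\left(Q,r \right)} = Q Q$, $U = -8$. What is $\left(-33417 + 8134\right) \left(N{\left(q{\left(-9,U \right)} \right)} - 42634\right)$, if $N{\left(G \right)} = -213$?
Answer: $1083300701$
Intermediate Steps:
$q{\left(Q,r \right)} = -8 + Q^{2}$ ($q{\left(Q,r \right)} = -8 + Q Q = -8 + Q^{2}$)
$\left(-33417 + 8134\right) \left(N{\left(q{\left(-9,U \right)} \right)} - 42634\right) = \left(-33417 + 8134\right) \left(-213 - 42634\right) = \left(-25283\right) \left(-42847\right) = 1083300701$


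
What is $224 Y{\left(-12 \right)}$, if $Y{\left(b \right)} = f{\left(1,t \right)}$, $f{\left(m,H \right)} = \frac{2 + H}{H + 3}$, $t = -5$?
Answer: $336$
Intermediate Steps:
$f{\left(m,H \right)} = \frac{2 + H}{3 + H}$
$Y{\left(b \right)} = \frac{3}{2}$ ($Y{\left(b \right)} = \frac{2 - 5}{3 - 5} = \frac{1}{-2} \left(-3\right) = \left(- \frac{1}{2}\right) \left(-3\right) = \frac{3}{2}$)
$224 Y{\left(-12 \right)} = 224 \cdot \frac{3}{2} = 336$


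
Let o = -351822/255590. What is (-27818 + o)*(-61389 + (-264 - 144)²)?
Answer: -74712049299315/25559 ≈ -2.9231e+9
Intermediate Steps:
o = -175911/127795 (o = -351822*1/255590 = -175911/127795 ≈ -1.3765)
(-27818 + o)*(-61389 + (-264 - 144)²) = (-27818 - 175911/127795)*(-61389 + (-264 - 144)²) = -3555177221*(-61389 + (-408)²)/127795 = -3555177221*(-61389 + 166464)/127795 = -3555177221/127795*105075 = -74712049299315/25559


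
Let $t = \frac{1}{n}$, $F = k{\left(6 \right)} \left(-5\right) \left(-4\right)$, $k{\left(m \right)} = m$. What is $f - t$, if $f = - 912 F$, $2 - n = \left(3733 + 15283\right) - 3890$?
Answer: $- \frac{1655170559}{15124} \approx -1.0944 \cdot 10^{5}$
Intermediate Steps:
$n = -15124$ ($n = 2 - \left(\left(3733 + 15283\right) - 3890\right) = 2 - \left(19016 - 3890\right) = 2 - 15126 = -15124$)
$F = 120$ ($F = 6 \left(-5\right) \left(-4\right) = \left(-30\right) \left(-4\right) = 120$)
$f = -109440$ ($f = \left(-912\right) 120 = -109440$)
$t = - \frac{1}{15124}$ ($t = \frac{1}{-15124} = - \frac{1}{15124} \approx -6.612 \cdot 10^{-5}$)
$f - t = -109440 - - \frac{1}{15124} = -109440 + \frac{1}{15124} = - \frac{1655170559}{15124}$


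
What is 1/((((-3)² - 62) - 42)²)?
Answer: 1/9025 ≈ 0.00011080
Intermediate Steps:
1/((((-3)² - 62) - 42)²) = 1/(((9 - 62) - 42)²) = 1/((-53 - 42)²) = 1/((-95)²) = 1/9025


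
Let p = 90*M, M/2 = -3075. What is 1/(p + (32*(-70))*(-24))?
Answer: -1/499740 ≈ -2.0010e-6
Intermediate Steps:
M = -6150 (M = 2*(-3075) = -6150)
p = -553500 (p = 90*(-6150) = -553500)
1/(p + (32*(-70))*(-24)) = 1/(-553500 + (32*(-70))*(-24)) = 1/(-553500 - 2240*(-24)) = 1/(-553500 + 53760) = 1/(-499740) = -1/499740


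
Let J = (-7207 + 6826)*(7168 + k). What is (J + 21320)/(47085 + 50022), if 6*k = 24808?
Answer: -1428332/32369 ≈ -44.127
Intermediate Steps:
k = 12404/3 (k = (⅙)*24808 = 12404/3 ≈ 4134.7)
J = -4306316 (J = (-7207 + 6826)*(7168 + 12404/3) = -381*33908/3 = -4306316)
(J + 21320)/(47085 + 50022) = (-4306316 + 21320)/(47085 + 50022) = -4284996/97107 = -4284996*1/97107 = -1428332/32369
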